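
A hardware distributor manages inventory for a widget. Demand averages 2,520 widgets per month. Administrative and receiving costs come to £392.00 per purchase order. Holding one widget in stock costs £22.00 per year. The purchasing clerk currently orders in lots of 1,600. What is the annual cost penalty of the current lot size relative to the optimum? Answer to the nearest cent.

Extra cost ≈ £2,170.68 per year

Annual demand D = 2,520 × 12 = 30,240.
EOQ = √(2DS/H) = √(2 × 30,240 × 392 / 22) ≈ 1038.10.
Cost at Q* = (D/Q*)S + (Q*/2)H = √(2DSH) ≈ £22,838.12.
Cost at Q = 1,600: (30,240/1,600)×392 + (1,600/2)×22 = £7,408.80 + £17,600.00 = £25,008.80.
Excess = £25,008.80 − £22,838.12 = £2,170.68.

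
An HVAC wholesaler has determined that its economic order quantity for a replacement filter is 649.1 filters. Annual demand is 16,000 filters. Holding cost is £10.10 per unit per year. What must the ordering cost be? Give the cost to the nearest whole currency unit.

S ≈ £133

The basic EOQ model gives Q* = √(2DS/H); rearrange for the unknown.
From Q* = √(2DS/H): S = Q*²H / (2D) = 649.1² × 10.1 / (2 × 16,000) = 132.9825.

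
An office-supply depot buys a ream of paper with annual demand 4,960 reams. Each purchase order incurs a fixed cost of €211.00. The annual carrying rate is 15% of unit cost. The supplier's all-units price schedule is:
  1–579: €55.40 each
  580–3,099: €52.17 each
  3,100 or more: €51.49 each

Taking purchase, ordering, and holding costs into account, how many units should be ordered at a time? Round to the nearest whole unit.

Holding cost per unit per year at price C is H = 0.15·C.
Evaluate total cost at each tier's feasible EOQ or, if the EOQ is below the tier, at the tier's minimum quantity.
EOQ at €55.40 = 501.9 (feasible in tier 1): TC = 4,960×€55.40 + (4,960/501.9)×211 + (501.9/2)×0.15×€55.40 = €278,954.59.
EOQ at €52.17 = 517.2 < 580, so use break Q=580: TC = 4,960×€52.17 + (4,960/580.0)×211 + (580.0/2)×0.15×€52.17 = €262,837.01.
EOQ at €51.49 = 520.6 < 3100, so use break Q=3100: TC = 4,960×€51.49 + (4,960/3100.0)×211 + (3100.0/2)×0.15×€51.49 = €267,699.43.
Lowest total cost is €262,837.01 at Q = 580.0.

Q* ≈ 580 reams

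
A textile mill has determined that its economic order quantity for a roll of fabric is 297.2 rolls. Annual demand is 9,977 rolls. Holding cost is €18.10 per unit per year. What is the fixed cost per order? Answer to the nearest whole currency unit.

Invert the EOQ relation Q*² = 2DS/H.
From Q* = √(2DS/H): S = Q*²H / (2D) = 297.2² × 18.1 / (2 × 9,977) = 80.1210.

S ≈ €80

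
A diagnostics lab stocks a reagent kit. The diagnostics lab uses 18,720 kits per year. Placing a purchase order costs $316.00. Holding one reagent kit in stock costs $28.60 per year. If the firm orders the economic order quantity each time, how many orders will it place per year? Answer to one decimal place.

EOQ = √(2DS/H) = √(2 × 18,720 × 316 / 28.6) ≈ 643.17.
Orders per year = D / Q* = 18,720 / 643.17 ≈ 29.106.

N ≈ 29.1 orders per year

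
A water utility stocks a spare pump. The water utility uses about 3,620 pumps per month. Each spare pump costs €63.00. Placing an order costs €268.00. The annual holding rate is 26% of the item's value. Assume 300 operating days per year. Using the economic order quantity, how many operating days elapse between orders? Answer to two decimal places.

Annual demand D = 3,620 × 12 = 43,440.
Holding cost H = 0.26 × €63.00 = €16.3800 per unit per year.
Q* = √(2DS/H) = √(2 × 43,440 × 268 / 16.38) ≈ 1192.26.
Cycle time = Q*/D × 300 = 1192.26 / 43,440 × 300 ≈ 8.234 days.

T ≈ 8.23 days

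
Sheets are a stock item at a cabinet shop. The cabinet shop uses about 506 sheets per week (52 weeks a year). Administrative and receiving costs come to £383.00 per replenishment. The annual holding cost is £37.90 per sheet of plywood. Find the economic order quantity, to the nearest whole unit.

Annual demand D = 506 × 52 = 26,312.
EOQ = √(2DS / H) = √(2 × 26,312 × 383 / 37.9).
= √(20,154,992 / 37.9) = √531,793.9842 ≈ 729.242.

Q* ≈ 729 sheets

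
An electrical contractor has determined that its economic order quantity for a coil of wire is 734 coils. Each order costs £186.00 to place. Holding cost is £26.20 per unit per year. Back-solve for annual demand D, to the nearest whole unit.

D ≈ 37,945 coils per year

Squaring Q* = √(2DS/H) gives Q*² = 2DS/H.
From Q* = √(2DS/H): D = Q*²H / (2S) = 734² × 26.2 / (2 × 186) = 37944.643.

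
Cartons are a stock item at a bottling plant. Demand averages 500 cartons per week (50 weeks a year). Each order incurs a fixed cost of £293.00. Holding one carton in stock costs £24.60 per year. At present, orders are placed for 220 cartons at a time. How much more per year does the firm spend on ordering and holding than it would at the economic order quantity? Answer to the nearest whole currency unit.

Annual demand D = 500 × 50 = 25,000.
EOQ = √(2DS/H) = √(2 × 25,000 × 293 / 24.6) ≈ 771.70.
Cost at Q* = (D/Q*)S + (Q*/2)H = √(2DSH) ≈ £18,983.94.
Cost at Q = 220: (25,000/220)×293 + (220/2)×24.6 = £33,295.45 + £2,706.00 = £36,001.45.
Excess = £36,001.45 − £18,983.94 = £17,017.51.

Extra cost ≈ £17,018 per year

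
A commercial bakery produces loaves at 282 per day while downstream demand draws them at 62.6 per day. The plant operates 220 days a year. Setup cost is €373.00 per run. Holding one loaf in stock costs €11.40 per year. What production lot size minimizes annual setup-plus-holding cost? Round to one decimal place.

Q* ≈ 1,076.3 loaves

Annual demand D = 62.6 × 220 = 13,772.
Production build-up factor (1 − d/p) = 1 − 62.6/282 = 0.7780.
Q* = √(2DS / (H(1 − d/p))) = √(2 × 13,772 × 373 / (11.4 × 0.7780)).
= √(10,273,912 / 8.8694) ≈ 1076.271.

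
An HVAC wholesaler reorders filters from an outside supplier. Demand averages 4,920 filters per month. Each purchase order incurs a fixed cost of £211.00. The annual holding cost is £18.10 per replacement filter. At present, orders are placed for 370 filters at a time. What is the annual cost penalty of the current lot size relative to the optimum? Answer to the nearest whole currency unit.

Extra cost ≈ £15,781 per year

Annual demand D = 4,920 × 12 = 59,040.
EOQ = √(2DS/H) = √(2 × 59,040 × 211 / 18.1) ≈ 1173.25.
Cost at Q* = (D/Q*)S + (Q*/2)H = √(2DSH) ≈ £21,235.80.
Cost at Q = 370: (59,040/370)×211 + (370/2)×18.1 = £33,668.76 + £3,348.50 = £37,017.26.
Excess = £37,017.26 − £21,235.80 = £15,781.45.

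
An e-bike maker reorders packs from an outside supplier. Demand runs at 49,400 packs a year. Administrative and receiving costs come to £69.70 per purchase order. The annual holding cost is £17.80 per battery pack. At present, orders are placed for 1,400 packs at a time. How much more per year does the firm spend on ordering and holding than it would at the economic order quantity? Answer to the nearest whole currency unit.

EOQ = √(2DS/H) = √(2 × 49,400 × 69.7 / 17.8) ≈ 621.99.
Cost at Q* = (D/Q*)S + (Q*/2)H = √(2DSH) ≈ £11,071.46.
Cost at Q = 1,400: (49,400/1,400)×69.7 + (1,400/2)×17.8 = £2,459.41 + £12,460.00 = £14,919.41.
Excess = £14,919.41 − £11,071.46 = £3,847.96.

Extra cost ≈ £3,848 per year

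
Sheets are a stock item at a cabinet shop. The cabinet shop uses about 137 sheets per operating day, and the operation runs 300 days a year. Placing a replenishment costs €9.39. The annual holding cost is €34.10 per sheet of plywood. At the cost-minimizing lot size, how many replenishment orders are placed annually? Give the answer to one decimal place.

Annual demand D = 137 × 300 = 41,100.
Q* = √(2DS/H) = √(2 × 41,100 × 9.39 / 34.1) ≈ 150.45.
Orders per year = D / Q* = 41,100 / 150.45 ≈ 273.181.

N ≈ 273.2 orders per year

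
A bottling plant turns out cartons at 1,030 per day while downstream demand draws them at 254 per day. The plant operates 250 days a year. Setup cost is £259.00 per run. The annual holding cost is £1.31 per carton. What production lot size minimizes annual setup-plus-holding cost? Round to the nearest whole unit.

Annual demand D = 254 × 250 = 63,500.
Production build-up factor (1 − d/p) = 1 − 254/1,030 = 0.7534.
Q* = √(2DS / (H(1 − d/p))) = √(2 × 63,500 × 259 / (1.31 × 0.7534)).
= √(32,893,000 / 0.987) ≈ 5773.030.

Q* ≈ 5,773 cartons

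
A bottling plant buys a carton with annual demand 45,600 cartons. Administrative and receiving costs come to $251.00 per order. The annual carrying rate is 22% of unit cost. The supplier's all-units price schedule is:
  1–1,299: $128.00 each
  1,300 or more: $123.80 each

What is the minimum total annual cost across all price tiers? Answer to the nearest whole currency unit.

TC* ≈ $5,671,788

Holding cost per unit per year at price C is H = 0.22·C.
For each price level, check whether its EOQ is feasible; otherwise the best quantity at that price is the breakpoint.
EOQ at $128.00 = 901.6 (feasible in tier 1): TC = 45,600×$128.00 + (45,600/901.6)×251 + (901.6/2)×0.22×$128.00 = $5,862,189.29.
EOQ at $123.80 = 916.8 < 1300, so use break Q=1300: TC = 45,600×$123.80 + (45,600/1300.0)×251 + (1300.0/2)×0.22×$123.80 = $5,671,787.71.
Lowest total cost among the candidates is at Q = 1300.0.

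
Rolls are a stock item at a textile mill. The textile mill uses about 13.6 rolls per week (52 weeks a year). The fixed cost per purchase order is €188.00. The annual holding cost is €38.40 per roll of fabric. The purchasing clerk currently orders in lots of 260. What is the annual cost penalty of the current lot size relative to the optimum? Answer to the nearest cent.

Extra cost ≈ €2,307.92 per year

Annual demand D = 13.6 × 52 = 707.2.
EOQ = √(2DS/H) = √(2 × 707.2 × 188 / 38.4) ≈ 83.21.
Cost at Q* = (D/Q*)S + (Q*/2)H = √(2DSH) ≈ €3,195.44.
Cost at Q = 260: (707.2/260)×188 + (260/2)×38.4 = €511.36 + €4,992.00 = €5,503.36.
Excess = €5,503.36 − €3,195.44 = €2,307.92.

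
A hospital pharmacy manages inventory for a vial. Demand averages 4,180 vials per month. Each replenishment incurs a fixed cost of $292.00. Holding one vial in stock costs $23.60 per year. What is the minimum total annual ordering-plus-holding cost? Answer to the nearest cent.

Annual demand D = 4,180 × 12 = 50,160.
EOQ = √(2DS/H) = √(2 × 50,160 × 292 / 23.6) ≈ 1114.11.
At Q*, ordering cost (D/Q*)S equals holding cost (Q*/2)H, each = √(DSH/2).
Minimum total = √(2DSH) = √(2 × 50,160 × 292 × 23.6) ≈ 26293.063.

TC* ≈ $26,293.06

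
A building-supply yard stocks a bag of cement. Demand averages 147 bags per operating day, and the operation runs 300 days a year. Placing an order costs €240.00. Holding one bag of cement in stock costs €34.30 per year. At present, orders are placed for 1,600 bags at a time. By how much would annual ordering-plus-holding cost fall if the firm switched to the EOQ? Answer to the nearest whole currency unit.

Extra cost ≈ €7,109 per year

Annual demand D = 147 × 300 = 44,100.
EOQ = √(2DS/H) = √(2 × 44,100 × 240 / 34.3) ≈ 785.58.
Cost at Q* = (D/Q*)S + (Q*/2)H = √(2DSH) ≈ €26,945.55.
Cost at Q = 1,600: (44,100/1,600)×240 + (1,600/2)×34.3 = €6,615.00 + €27,440.00 = €34,055.00.
Excess = €34,055.00 − €26,945.55 = €7,109.45.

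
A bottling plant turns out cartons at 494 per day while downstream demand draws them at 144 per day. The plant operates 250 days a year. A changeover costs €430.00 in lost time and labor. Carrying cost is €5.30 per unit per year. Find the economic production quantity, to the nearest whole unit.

Annual demand D = 144 × 250 = 36,000.
Production build-up factor (1 − d/p) = 1 − 144/494 = 0.7085.
Q* = √(2DS / (H(1 − d/p))) = √(2 × 36,000 × 430 / (5.3 × 0.7085)).
= √(30,960,000 / 3.7551) ≈ 2871.389.

Q* ≈ 2,871 cartons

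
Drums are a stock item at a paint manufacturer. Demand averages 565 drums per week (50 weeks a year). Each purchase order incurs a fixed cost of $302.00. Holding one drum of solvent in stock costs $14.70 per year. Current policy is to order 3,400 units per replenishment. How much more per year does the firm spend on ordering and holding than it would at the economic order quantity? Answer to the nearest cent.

Extra cost ≈ $11,661.77 per year

Annual demand D = 565 × 50 = 28,250.
EOQ = √(2DS/H) = √(2 × 28,250 × 302 / 14.7) ≈ 1077.38.
Cost at Q* = (D/Q*)S + (Q*/2)H = √(2DSH) ≈ $15,837.49.
Cost at Q = 3,400: (28,250/3,400)×302 + (3,400/2)×14.7 = $2,509.26 + $24,990.00 = $27,499.26.
Excess = $27,499.26 − $15,837.49 = $11,661.77.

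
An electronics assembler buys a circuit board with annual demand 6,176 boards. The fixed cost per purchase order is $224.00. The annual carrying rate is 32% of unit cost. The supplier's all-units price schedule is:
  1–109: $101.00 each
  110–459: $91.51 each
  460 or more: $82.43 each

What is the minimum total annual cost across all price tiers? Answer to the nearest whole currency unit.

Holding cost per unit per year at price C is H = 0.32·C.
Candidates are each tier's EOQ (if it falls in that tier) and each price-break quantity.
Tier 1 ($101.00): EOQ = 292.6 exceeds tier's upper bound 109, so this tier is dominated.
EOQ at $91.51 = 307.4 (feasible in tier 2): TC = 6,176×$91.51 + (6,176/307.4)×224 + (307.4/2)×0.32×$91.51 = $574,166.99.
EOQ at $82.43 = 323.9 < 460, so use break Q=460: TC = 6,176×$82.43 + (6,176/460.0)×224 + (460.0/2)×0.32×$82.43 = $518,161.97.
Lowest total cost among the candidates is at Q = 460.0.

TC* ≈ $518,162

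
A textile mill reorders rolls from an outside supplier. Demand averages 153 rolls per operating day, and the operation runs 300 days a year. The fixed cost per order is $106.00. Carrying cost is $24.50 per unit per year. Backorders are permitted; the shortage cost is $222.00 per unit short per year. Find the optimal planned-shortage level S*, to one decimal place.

S* ≈ 66.0 rolls

Annual demand D = 153 × 300 = 45,900.
With planned backorders, Q* = √(2DS/H) · √((H+B)/B).
√(2DS/H) = √(2 × 45,900 × 106 / 24.5) = 630.219.
√((H+B)/B) = √((24.5+222)/222) = 1.0537.
Q* ≈ 664.084.
S* = Q* · H/(H+B) = 664.084 × 24.5/246.5 ≈ 66.004.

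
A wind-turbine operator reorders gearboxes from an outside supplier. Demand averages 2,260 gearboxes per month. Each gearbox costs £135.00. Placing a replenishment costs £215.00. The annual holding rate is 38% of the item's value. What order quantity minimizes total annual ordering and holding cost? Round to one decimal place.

Q* ≈ 476.8 gearboxes

Annual demand D = 2,260 × 12 = 27,120.
Holding cost H = 0.38 × £135.00 = £51.3000 per unit per year.
EOQ = √(2DS / H) = √(2 × 27,120 × 215 / 51.3).
= √(11,661,600 / 51.3) = √227,321.6374 ≈ 476.783.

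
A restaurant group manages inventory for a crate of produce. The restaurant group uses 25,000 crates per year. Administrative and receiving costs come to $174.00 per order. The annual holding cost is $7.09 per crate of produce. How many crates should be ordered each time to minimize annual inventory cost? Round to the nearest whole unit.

EOQ = √(2DS / H) = √(2 × 25,000 × 174 / 7.09).
= √(8,700,000 / 7.09) = √1,227,080.3949 ≈ 1107.737.

Q* ≈ 1,108 crates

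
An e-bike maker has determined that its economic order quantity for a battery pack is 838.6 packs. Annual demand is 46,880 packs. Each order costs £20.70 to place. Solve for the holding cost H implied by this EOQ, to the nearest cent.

H ≈ £2.76

Invert the EOQ relation Q*² = 2DS/H.
From Q* = √(2DS/H): H = 2DS / Q*² = 2 × 46,880 × 20.7 / 838.6² = 2.7598.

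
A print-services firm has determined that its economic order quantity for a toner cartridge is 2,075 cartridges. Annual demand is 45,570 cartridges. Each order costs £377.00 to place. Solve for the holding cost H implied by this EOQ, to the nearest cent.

H ≈ £7.98

Invert the EOQ relation Q*² = 2DS/H.
From Q* = √(2DS/H): H = 2DS / Q*² = 2 × 45,570 × 377 / 2,075² = 7.9802.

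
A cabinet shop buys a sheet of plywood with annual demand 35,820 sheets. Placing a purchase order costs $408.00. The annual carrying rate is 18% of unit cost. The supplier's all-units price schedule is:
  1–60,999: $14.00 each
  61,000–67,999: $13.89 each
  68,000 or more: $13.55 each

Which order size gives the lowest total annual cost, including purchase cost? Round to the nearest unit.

Holding cost per unit per year at price C is H = 0.18·C.
Evaluate total cost at each tier's feasible EOQ or, if the EOQ is below the tier, at the tier's minimum quantity.
EOQ at $14.00 = 3405.7 (feasible in tier 1): TC = 35,820×$14.00 + (35,820/3405.7)×408 + (3405.7/2)×0.18×$14.00 = $510,062.39.
EOQ at $13.89 = 3419.2 < 61000, so use break Q=61000: TC = 35,820×$13.89 + (35,820/61000.0)×408 + (61000.0/2)×0.18×$13.89 = $574,035.48.
EOQ at $13.55 = 3461.8 < 68000, so use break Q=68000: TC = 35,820×$13.55 + (35,820/68000.0)×408 + (68000.0/2)×0.18×$13.55 = $568,501.92.
Lowest total cost is $510,062.39 at Q = 3405.7.

Q* ≈ 3,406 sheets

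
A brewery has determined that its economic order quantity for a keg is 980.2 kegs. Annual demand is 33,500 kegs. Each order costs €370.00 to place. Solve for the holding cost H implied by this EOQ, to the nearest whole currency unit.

Invert the EOQ relation Q*² = 2DS/H.
From Q* = √(2DS/H): H = 2DS / Q*² = 2 × 33,500 × 370 / 980.2² = 25.8016.

H ≈ €26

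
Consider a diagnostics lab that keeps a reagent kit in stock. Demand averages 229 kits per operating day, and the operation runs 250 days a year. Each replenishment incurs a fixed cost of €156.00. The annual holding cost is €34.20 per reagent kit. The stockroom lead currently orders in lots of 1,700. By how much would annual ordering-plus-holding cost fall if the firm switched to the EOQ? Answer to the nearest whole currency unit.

Annual demand D = 229 × 250 = 57,250.
EOQ = √(2DS/H) = √(2 × 57,250 × 156 / 34.2) ≈ 722.69.
Cost at Q* = (D/Q*)S + (Q*/2)H = √(2DSH) ≈ €24,715.99.
Cost at Q = 1,700: (57,250/1,700)×156 + (1,700/2)×34.2 = €5,253.53 + €29,070.00 = €34,323.53.
Excess = €34,323.53 − €24,715.99 = €9,607.53.

Extra cost ≈ €9,608 per year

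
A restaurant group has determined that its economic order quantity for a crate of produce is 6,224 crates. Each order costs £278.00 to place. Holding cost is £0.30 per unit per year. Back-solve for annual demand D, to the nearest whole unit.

Squaring Q* = √(2DS/H) gives Q*² = 2DS/H.
From Q* = √(2DS/H): D = Q*²H / (2S) = 6,224² × 0.3 / (2 × 278) = 20901.894.

D ≈ 20,902 crates per year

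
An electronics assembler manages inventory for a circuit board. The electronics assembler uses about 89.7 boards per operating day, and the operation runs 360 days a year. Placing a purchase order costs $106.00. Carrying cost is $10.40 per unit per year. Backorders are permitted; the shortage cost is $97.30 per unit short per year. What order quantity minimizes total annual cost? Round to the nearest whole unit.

Q* ≈ 854 boards

Annual demand D = 89.7 × 360 = 32,292.
With planned backorders, Q* = √(2DS/H) · √((H+B)/B).
√(2DS/H) = √(2 × 32,292 × 106 / 10.4) = 811.332.
√((H+B)/B) = √((10.4+97.3)/97.3) = 1.0521.
Q* ≈ 853.592.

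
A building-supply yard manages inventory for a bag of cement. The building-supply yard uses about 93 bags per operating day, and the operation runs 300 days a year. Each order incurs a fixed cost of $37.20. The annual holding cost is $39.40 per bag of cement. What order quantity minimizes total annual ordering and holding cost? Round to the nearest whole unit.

Q* ≈ 230 bags

Annual demand D = 93 × 300 = 27,900.
EOQ = √(2DS / H) = √(2 × 27,900 × 37.2 / 39.4).
= √(2,075,760 / 39.4) = √52,684.264 ≈ 229.531.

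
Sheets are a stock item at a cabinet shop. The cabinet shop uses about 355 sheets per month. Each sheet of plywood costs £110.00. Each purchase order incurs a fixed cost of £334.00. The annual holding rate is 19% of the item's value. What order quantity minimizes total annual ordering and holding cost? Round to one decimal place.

Annual demand D = 355 × 12 = 4,260.
Holding cost H = 0.19 × £110.00 = £20.9000 per unit per year.
EOQ = √(2DS / H) = √(2 × 4,260 × 334 / 20.9).
= √(2,845,680 / 20.9) = √136,156.9378 ≈ 368.994.

Q* ≈ 369.0 sheets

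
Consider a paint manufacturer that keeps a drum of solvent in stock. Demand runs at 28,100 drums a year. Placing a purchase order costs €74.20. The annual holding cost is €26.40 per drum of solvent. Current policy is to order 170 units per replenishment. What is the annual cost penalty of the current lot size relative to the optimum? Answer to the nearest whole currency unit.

EOQ = √(2DS/H) = √(2 × 28,100 × 74.2 / 26.4) ≈ 397.44.
Cost at Q* = (D/Q*)S + (Q*/2)H = √(2DSH) ≈ €10,492.33.
Cost at Q = 170: (28,100/170)×74.2 + (170/2)×26.4 = €12,264.82 + €2,244.00 = €14,508.82.
Excess = €14,508.82 − €10,492.33 = €4,016.49.

Extra cost ≈ €4,016 per year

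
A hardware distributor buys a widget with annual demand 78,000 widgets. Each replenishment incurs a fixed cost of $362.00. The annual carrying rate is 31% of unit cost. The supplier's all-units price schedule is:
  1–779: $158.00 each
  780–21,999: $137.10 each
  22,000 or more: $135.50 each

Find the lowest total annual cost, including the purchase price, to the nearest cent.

TC* ≈ $10,742,790.98

Holding cost per unit per year at price C is H = 0.31·C.
For each price level, check whether its EOQ is feasible; otherwise the best quantity at that price is the breakpoint.
Tier 1 ($158.00): EOQ = 1073.8 exceeds tier's upper bound 779, so this tier is dominated.
EOQ at $137.10 = 1152.7 (feasible in tier 2): TC = 78,000×$137.10 + (78,000/1152.7)×362 + (1152.7/2)×0.31×$137.10 = $10,742,790.98.
EOQ at $135.50 = 1159.5 < 22000, so use break Q=22000: TC = 78,000×$135.50 + (78,000/22000.0)×362 + (22000.0/2)×0.31×$135.50 = $11,032,338.45.
Lowest total cost among the candidates is at Q = 1152.7.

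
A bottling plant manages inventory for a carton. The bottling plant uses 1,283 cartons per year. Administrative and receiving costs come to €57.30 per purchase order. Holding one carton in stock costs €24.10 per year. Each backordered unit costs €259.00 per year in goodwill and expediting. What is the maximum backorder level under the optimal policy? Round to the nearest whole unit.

S* ≈ 7 cartons

With planned backorders, Q* = √(2DS/H) · √((H+B)/B).
√(2DS/H) = √(2 × 1,283 × 57.3 / 24.1) = 78.108.
√((H+B)/B) = √((24.1+259)/259) = 1.0455.
Q* ≈ 81.661.
S* = Q* · H/(H+B) = 81.661 × 24.1/283.1 ≈ 6.952.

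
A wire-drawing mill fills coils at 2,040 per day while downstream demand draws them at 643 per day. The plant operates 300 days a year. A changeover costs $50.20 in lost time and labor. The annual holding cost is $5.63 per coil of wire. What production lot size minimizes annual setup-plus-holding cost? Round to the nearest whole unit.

Annual demand D = 643 × 300 = 192,900.
Production build-up factor (1 − d/p) = 1 − 643/2,040 = 0.6848.
Q* = √(2DS / (H(1 − d/p))) = √(2 × 192,900 × 50.2 / (5.63 × 0.6848)).
= √(19,367,160 / 3.8554) ≈ 2241.278.

Q* ≈ 2,241 coils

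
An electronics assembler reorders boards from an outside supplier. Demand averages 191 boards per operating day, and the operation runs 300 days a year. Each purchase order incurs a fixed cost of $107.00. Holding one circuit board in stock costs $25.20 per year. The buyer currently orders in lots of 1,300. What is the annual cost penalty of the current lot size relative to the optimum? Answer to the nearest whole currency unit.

Extra cost ≈ $3,518 per year

Annual demand D = 191 × 300 = 57,300.
EOQ = √(2DS/H) = √(2 × 57,300 × 107 / 25.2) ≈ 697.56.
Cost at Q* = (D/Q*)S + (Q*/2)H = √(2DSH) ≈ $17,578.61.
Cost at Q = 1,300: (57,300/1,300)×107 + (1,300/2)×25.2 = $4,716.23 + $16,380.00 = $21,096.23.
Excess = $21,096.23 − $17,578.61 = $3,517.62.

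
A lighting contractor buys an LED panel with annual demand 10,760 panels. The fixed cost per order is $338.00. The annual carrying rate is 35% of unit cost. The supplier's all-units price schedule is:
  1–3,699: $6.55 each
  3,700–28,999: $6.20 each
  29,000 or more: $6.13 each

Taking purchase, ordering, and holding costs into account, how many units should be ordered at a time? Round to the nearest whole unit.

Q* ≈ 3,700 panels

Holding cost per unit per year at price C is H = 0.35·C.
Candidates are each tier's EOQ (if it falls in that tier) and each price-break quantity.
EOQ at $6.55 = 1781.2 (feasible in tier 1): TC = 10,760×$6.55 + (10,760/1781.2)×338 + (1781.2/2)×0.35×$6.55 = $74,561.52.
EOQ at $6.20 = 1830.8 < 3700, so use break Q=3700: TC = 10,760×$6.20 + (10,760/3700.0)×338 + (3700.0/2)×0.35×$6.20 = $71,709.44.
EOQ at $6.13 = 1841.3 < 29000, so use break Q=29000: TC = 10,760×$6.13 + (10,760/29000.0)×338 + (29000.0/2)×0.35×$6.13 = $97,193.96.
Lowest total cost is $71,709.44 at Q = 3700.0.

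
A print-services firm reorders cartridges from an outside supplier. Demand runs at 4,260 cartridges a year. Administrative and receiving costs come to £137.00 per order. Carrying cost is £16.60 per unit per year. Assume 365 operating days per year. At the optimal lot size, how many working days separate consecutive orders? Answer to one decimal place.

T ≈ 22.7 days

The optimal lot size = √(2DS/H) = √(2 × 4,260 × 137 / 16.6) ≈ 265.17.
Cycle time = Q*/D × 365 = 265.17 / 4,260 × 365 ≈ 22.720 days.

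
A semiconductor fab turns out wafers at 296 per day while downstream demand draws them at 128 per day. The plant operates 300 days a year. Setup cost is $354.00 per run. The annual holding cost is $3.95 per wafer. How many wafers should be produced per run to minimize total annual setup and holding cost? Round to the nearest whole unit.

Q* ≈ 3,482 wafers

Annual demand D = 128 × 300 = 38,400.
Production build-up factor (1 − d/p) = 1 − 128/296 = 0.5676.
Q* = √(2DS / (H(1 − d/p))) = √(2 × 38,400 × 354 / (3.95 × 0.5676)).
= √(27,187,200 / 2.2419) ≈ 3482.370.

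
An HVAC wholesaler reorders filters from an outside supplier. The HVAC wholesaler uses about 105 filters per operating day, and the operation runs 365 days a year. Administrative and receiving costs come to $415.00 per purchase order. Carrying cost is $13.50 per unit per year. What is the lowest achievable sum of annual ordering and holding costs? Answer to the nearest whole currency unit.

TC* ≈ $20,723

Annual demand D = 105 × 365 = 38,325.
Q* = √(2DS/H) = √(2 × 38,325 × 415 / 13.5) ≈ 1535.02.
At the optimum the two cost components are equal, so total cost = 2·(Q*/2)H = Q*·H.
Minimum total = √(2DSH) = √(2 × 38,325 × 415 × 13.5) ≈ 20722.732.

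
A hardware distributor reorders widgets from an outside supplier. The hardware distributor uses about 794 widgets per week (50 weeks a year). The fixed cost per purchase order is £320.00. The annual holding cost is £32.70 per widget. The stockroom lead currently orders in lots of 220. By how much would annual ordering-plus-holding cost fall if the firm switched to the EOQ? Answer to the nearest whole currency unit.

Annual demand D = 794 × 50 = 39,700.
EOQ = √(2DS/H) = √(2 × 39,700 × 320 / 32.7) ≈ 881.48.
Cost at Q* = (D/Q*)S + (Q*/2)H = √(2DSH) ≈ £28,824.32.
Cost at Q = 220: (39,700/220)×320 + (220/2)×32.7 = £57,745.45 + £3,597.00 = £61,342.45.
Excess = £61,342.45 − £28,824.32 = £32,518.13.

Extra cost ≈ £32,518 per year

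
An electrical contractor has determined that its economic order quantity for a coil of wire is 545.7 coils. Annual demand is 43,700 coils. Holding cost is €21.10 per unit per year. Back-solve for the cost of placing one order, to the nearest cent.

S ≈ €71.89

Squaring Q* = √(2DS/H) gives Q*² = 2DS/H.
From Q* = √(2DS/H): S = Q*²H / (2D) = 545.7² × 21.1 / (2 × 43,700) = 71.8917.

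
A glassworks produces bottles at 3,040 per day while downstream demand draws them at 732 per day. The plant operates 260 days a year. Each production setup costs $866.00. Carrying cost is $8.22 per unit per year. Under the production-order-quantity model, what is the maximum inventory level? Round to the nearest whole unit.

I_max ≈ 5,518 bottles

Annual demand D = 732 × 260 = 190,320.
Production build-up factor (1 − d/p) = 1 − 732/3,040 = 0.7592.
Q* = √(2DS / (H(1 − d/p))) = √(2 × 190,320 × 866 / (8.22 × 0.7592)).
= √(329,634,240 / 6.2407) ≈ 7267.736.
Maximum inventory = Q*(1 − d/p) = 7267.736 × 0.7592 ≈ 5517.742.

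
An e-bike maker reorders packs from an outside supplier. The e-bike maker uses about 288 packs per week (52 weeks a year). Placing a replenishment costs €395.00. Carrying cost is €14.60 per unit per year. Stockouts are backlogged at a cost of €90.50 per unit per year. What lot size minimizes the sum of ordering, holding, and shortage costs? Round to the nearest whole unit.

Annual demand D = 288 × 52 = 14,976.
With planned backorders, Q* = √(2DS/H) · √((H+B)/B).
√(2DS/H) = √(2 × 14,976 × 395 / 14.6) = 900.192.
√((H+B)/B) = √((14.6+90.5)/90.5) = 1.0776.
Q* ≈ 970.090.

Q* ≈ 970 packs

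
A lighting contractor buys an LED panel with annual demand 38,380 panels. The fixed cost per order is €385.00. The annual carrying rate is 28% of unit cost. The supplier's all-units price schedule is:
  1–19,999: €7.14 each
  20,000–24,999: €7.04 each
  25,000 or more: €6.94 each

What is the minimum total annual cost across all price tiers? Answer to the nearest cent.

TC* ≈ €281,719.65

Holding cost per unit per year at price C is H = 0.28·C.
Evaluate total cost at each tier's feasible EOQ or, if the EOQ is below the tier, at the tier's minimum quantity.
EOQ at €7.14 = 3844.8 (feasible in tier 1): TC = 38,380×€7.14 + (38,380/3844.8)×385 + (3844.8/2)×0.28×€7.14 = €281,719.65.
EOQ at €7.04 = 3872.0 < 20000, so use break Q=20000: TC = 38,380×€7.04 + (38,380/20000.0)×385 + (20000.0/2)×0.28×€7.04 = €290,646.02.
EOQ at €6.94 = 3899.8 < 25000, so use break Q=25000: TC = 38,380×€6.94 + (38,380/25000.0)×385 + (25000.0/2)×0.28×€6.94 = €291,238.25.
Lowest total cost among the candidates is at Q = 3844.8.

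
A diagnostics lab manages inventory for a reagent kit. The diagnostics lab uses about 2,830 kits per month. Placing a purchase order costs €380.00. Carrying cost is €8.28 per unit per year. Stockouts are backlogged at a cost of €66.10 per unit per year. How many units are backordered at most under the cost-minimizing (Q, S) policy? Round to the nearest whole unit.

Annual demand D = 2,830 × 12 = 33,960.
With planned backorders, Q* = √(2DS/H) · √((H+B)/B).
√(2DS/H) = √(2 × 33,960 × 380 / 8.28) = 1765.531.
√((H+B)/B) = √((8.28+66.1)/66.1) = 1.0608.
Q* ≈ 1872.849.
S* = Q* · H/(H+B) = 1872.849 × 8.28/74.38 ≈ 208.486.

S* ≈ 208 kits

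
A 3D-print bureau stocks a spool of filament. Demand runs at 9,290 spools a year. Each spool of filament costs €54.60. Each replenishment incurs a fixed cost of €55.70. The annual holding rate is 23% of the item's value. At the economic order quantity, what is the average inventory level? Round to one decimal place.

Holding cost H = 0.23 × €54.60 = €12.5580 per unit per year.
The optimal lot size = √(2DS/H) = √(2 × 9,290 × 55.7 / 12.558) ≈ 287.07.
Average inventory = Q*/2 ≈ 287.07 / 2 = 143.536.

Average inventory ≈ 143.5 spools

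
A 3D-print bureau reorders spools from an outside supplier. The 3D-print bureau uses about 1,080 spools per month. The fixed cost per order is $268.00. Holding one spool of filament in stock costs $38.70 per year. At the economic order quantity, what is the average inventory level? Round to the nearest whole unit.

Average inventory ≈ 212 spools

Annual demand D = 1,080 × 12 = 12,960.
The optimal lot size = √(2DS/H) = √(2 × 12,960 × 268 / 38.7) ≈ 423.67.
Average inventory = Q*/2 ≈ 423.67 / 2 = 211.836.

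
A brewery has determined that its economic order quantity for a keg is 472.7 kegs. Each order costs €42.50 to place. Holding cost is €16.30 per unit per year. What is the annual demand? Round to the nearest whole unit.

D ≈ 42,849 kegs per year

The basic EOQ model gives Q* = √(2DS/H); rearrange for the unknown.
From Q* = √(2DS/H): D = Q*²H / (2S) = 472.7² × 16.3 / (2 × 42.5) = 42848.920.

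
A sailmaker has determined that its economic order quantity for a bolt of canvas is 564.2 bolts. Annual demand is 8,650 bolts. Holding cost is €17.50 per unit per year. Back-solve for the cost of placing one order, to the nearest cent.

Squaring Q* = √(2DS/H) gives Q*² = 2DS/H.
From Q* = √(2DS/H): S = Q*²H / (2D) = 564.2² × 17.5 / (2 × 8,650) = 322.0017.

S ≈ €322.00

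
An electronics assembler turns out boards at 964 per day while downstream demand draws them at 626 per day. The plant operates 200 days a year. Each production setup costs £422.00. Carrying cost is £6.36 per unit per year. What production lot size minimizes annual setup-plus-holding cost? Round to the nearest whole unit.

Annual demand D = 626 × 200 = 125,200.
Production build-up factor (1 − d/p) = 1 − 626/964 = 0.3506.
Q* = √(2DS / (H(1 − d/p))) = √(2 × 125,200 × 422 / (6.36 × 0.3506)).
= √(105,668,800 / 2.23) ≈ 6883.749.

Q* ≈ 6,884 boards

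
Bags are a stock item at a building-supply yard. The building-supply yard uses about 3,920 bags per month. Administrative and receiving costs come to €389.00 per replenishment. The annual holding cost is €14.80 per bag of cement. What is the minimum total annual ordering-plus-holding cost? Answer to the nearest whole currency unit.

Annual demand D = 3,920 × 12 = 47,040.
The optimal lot size = √(2DS/H) = √(2 × 47,040 × 389 / 14.8) ≈ 1572.51.
At the optimum the two cost components are equal, so total cost = 2·(Q*/2)H = Q*·H.
Minimum total = √(2DSH) = √(2 × 47,040 × 389 × 14.8) ≈ 23273.104.

TC* ≈ €23,273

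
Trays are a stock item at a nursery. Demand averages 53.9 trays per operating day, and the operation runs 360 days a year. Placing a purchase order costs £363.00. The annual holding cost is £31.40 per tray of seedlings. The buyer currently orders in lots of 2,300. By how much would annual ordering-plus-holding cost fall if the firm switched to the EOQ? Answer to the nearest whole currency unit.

Annual demand D = 53.9 × 360 = 19,404.
EOQ = √(2DS/H) = √(2 × 19,404 × 363 / 31.4) ≈ 669.81.
Cost at Q* = (D/Q*)S + (Q*/2)H = √(2DSH) ≈ £21,031.91.
Cost at Q = 2,300: (19,404/2,300)×363 + (2,300/2)×31.4 = £3,062.46 + £36,110.00 = £39,172.46.
Excess = £39,172.46 − £21,031.91 = £18,140.54.

Extra cost ≈ £18,141 per year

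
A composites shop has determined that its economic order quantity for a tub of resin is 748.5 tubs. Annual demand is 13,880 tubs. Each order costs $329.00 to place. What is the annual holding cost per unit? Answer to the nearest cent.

H ≈ $16.30

Squaring Q* = √(2DS/H) gives Q*² = 2DS/H.
From Q* = √(2DS/H): H = 2DS / Q*² = 2 × 13,880 × 329 / 748.5² = 16.3017.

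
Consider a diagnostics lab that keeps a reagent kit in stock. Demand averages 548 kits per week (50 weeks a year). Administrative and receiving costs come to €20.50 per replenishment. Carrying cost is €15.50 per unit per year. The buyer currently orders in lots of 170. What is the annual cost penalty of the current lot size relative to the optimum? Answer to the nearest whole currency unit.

Annual demand D = 548 × 50 = 27,400.
EOQ = √(2DS/H) = √(2 × 27,400 × 20.5 / 15.5) ≈ 269.22.
Cost at Q* = (D/Q*)S + (Q*/2)H = √(2DSH) ≈ €4,172.85.
Cost at Q = 170: (27,400/170)×20.5 + (170/2)×15.5 = €3,304.12 + €1,317.50 = €4,621.62.
Excess = €4,621.62 − €4,172.85 = €448.76.

Extra cost ≈ €449 per year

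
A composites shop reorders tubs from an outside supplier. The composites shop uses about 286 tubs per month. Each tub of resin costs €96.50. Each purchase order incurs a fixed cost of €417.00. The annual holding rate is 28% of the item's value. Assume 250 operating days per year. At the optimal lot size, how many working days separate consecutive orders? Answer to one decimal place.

Annual demand D = 286 × 12 = 3,432.
Holding cost H = 0.28 × €96.50 = €27.0200 per unit per year.
The optimal lot size = √(2DS/H) = √(2 × 3,432 × 417 / 27.02) ≈ 325.47.
Cycle time = Q*/D × 250 = 325.47 / 3,432 × 250 ≈ 23.709 days.

T ≈ 23.7 days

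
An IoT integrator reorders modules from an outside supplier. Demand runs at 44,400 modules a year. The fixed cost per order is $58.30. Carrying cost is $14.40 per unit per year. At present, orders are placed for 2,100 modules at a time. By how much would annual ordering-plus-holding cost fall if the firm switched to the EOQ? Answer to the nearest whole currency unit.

Extra cost ≈ $7,718 per year

EOQ = √(2DS/H) = √(2 × 44,400 × 58.3 / 14.4) ≈ 599.60.
Cost at Q* = (D/Q*)S + (Q*/2)H = √(2DSH) ≈ $8,634.20.
Cost at Q = 2,100: (44,400/2,100)×58.3 + (2,100/2)×14.4 = $1,232.63 + $15,120.00 = $16,352.63.
Excess = $16,352.63 − $8,634.20 = $7,718.43.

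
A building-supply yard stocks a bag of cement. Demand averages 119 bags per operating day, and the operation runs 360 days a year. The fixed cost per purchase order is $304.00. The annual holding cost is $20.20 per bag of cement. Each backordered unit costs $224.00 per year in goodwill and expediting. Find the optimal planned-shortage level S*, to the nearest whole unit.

Annual demand D = 119 × 360 = 42,840.
With planned backorders, Q* = √(2DS/H) · √((H+B)/B).
√(2DS/H) = √(2 × 42,840 × 304 / 20.2) = 1135.536.
√((H+B)/B) = √((20.2+224)/224) = 1.0441.
Q* ≈ 1185.631.
S* = Q* · H/(H+B) = 1185.631 × 20.2/244.2 ≈ 98.074.

S* ≈ 98 bags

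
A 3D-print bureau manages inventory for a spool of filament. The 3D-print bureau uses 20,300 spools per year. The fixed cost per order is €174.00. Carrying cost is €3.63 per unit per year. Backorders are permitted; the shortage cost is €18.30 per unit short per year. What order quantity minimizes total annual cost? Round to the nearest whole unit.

Q* ≈ 1,527 spools

With planned backorders, Q* = √(2DS/H) · √((H+B)/B).
√(2DS/H) = √(2 × 20,300 × 174 / 3.63) = 1395.033.
√((H+B)/B) = √((3.63+18.3)/18.3) = 1.0947.
Q* ≈ 1527.137.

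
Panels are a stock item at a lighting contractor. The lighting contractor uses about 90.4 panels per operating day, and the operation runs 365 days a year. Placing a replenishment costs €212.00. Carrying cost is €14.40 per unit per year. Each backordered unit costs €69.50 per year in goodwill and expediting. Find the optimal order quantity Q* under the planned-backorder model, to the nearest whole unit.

Q* ≈ 1,083 panels

Annual demand D = 90.4 × 365 = 32,996.
With planned backorders, Q* = √(2DS/H) · √((H+B)/B).
√(2DS/H) = √(2 × 32,996 × 212 / 14.4) = 985.672.
√((H+B)/B) = √((14.4+69.5)/69.5) = 1.0987.
Q* ≈ 1082.981.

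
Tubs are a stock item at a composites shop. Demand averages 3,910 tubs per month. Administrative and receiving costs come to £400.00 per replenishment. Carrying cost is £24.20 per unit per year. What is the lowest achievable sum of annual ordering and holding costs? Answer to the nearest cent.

Annual demand D = 3,910 × 12 = 46,920.
The optimal lot size = √(2DS/H) = √(2 × 46,920 × 400 / 24.2) ≈ 1245.42.
At the optimum the two cost components are equal, so total cost = 2·(Q*/2)H = Q*·H.
Minimum total = √(2DSH) = √(2 × 46,920 × 400 × 24.2) ≈ 30139.197.

TC* ≈ £30,139.20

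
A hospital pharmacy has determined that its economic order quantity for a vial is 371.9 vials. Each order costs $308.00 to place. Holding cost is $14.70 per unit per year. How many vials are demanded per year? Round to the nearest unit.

D ≈ 3,301 vials per year

The basic EOQ model gives Q* = √(2DS/H); rearrange for the unknown.
From Q* = √(2DS/H): D = Q*²H / (2S) = 371.9² × 14.7 / (2 × 308) = 3300.570.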